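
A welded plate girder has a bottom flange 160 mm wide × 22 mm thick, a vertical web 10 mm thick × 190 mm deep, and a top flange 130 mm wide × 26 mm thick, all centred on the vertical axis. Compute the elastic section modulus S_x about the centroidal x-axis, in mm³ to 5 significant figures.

Split into non-overlapping primitives; take the origin at the lower-left of the bounding box.
Bottom plate: 160 × 22, A = 3 520 mm², y = 11 mm, Ī = 141973.3 mm⁴.
Web plate: 10 × 190, A = 1 900 mm², y = 117 mm, Ī = 5 715 833 mm⁴.
Top plate: 130 × 26, A = 3 380 mm², y = 225 mm, Ī = 190406.7 mm⁴.
Centroid: ȳ = ΣA·y / ΣA = 116.0818 mm.
Transfer each piece to the centroidal x-axis using Ī + A·d² with d = y − 116.0818:
  bottom plate: d = -105.0818 mm → contributes +39 010 477 mm⁴
  web plate: d = 0.9181818 mm → contributes +5 717 435 mm⁴
  top plate: d = 108.9182 mm → contributes +40 287 922 mm⁴
Total I = 85 015 834 mm⁴.
Extreme fibre distance c = 121.9182 mm; S = I/c = 697318.8 mm³.

S_x ≈ 6.9732 × 10⁵ mm³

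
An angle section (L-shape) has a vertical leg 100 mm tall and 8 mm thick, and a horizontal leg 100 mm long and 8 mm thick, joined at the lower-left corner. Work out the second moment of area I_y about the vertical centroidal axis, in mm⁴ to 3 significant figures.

I_y ≈ 1.48 × 10⁶ mm⁴

Treat the section as a set of non-overlapping primitives; coordinates are from the bounding-box lower-left.
Vertical leg: 8 × 100, A = 800 mm², x = 4 mm, Ī = 4266.7 mm⁴.
Horizontal leg (remainder): 92 × 8, A = 736 mm², x = 54 mm, Ī = 519 125 mm⁴.
Centroid: x̄ = ΣA·x / ΣA = 27.958 mm.
Transfer each piece to the vertical centroidal axis using Ī + A·d² with d = x − 27.958:
  vertical leg: d = -23.958 mm → contributes +463 468 mm⁴
  horizontal leg (remainder): d = 26.042 mm → contributes +1 018 257 mm⁴
Total I = 1 481 725 mm⁴.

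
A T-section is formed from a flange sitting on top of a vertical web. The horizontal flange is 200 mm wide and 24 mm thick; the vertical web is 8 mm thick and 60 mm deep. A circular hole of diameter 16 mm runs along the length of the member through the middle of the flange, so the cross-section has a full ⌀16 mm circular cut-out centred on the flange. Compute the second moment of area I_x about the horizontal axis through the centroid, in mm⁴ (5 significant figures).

Break the section into simple shapes (no overlaps), measuring from the bottom-left corner of the bounding box.
Flange: 200 × 24, A = 4 800 mm², y = 72 mm, Ī = 230 400 mm⁴.
Web: 8 × 60, A = 480 mm², y = 30 mm, Ī = 144 000 mm⁴.
Hole (subtracted): ⌀16, A = 201.0619 mm², y = 72 mm, Ī = 3216.991 mm⁴.
Centroid: ȳ = ΣA·y / ΣA = 68.03067 mm.
Transfer each piece to the horizontal axis through the centroid using Ī + A·d² with d = y − 68.03067:
  flange: d = 3.969334 mm → contributes +306026.9 mm⁴
  web: d = -38.03067 mm → contributes +838239.2 mm⁴
  hole: d = 3.969334 mm → contributes −6384.844 mm⁴
Total I = 1 137 881 mm⁴.

I_x ≈ 1.1379 × 10⁶ mm⁴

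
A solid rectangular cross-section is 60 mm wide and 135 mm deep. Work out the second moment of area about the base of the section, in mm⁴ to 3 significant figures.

I_base ≈ 4.92 × 10⁷ mm⁴

The section: 60 × 135, A = 8 100 mm², y = 67.5 mm, Ī = 12 301 875 mm⁴.
Transfer it to the base of the section using Ī + A·d² with d = y − 0:
  the section: d = 67.5 mm → contributes +49 207 500 mm⁴
Total I = 49 207 500 mm⁴.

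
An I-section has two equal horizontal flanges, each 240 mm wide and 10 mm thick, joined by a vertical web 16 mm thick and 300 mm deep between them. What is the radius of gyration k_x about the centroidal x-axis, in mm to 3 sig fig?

k_x ≈ 126 mm

Break the section into simple shapes (no overlaps), measuring from the bottom-left corner of the bounding box.
Bottom flange: 240 × 10, A = 2 400 mm², y = 5 mm, Ī = 20 000 mm⁴.
Web: 16 × 300, A = 4 800 mm², y = 160 mm, Ī = 36 000 000 mm⁴.
Top flange: 240 × 10, A = 2 400 mm², y = 315 mm, Ī = 20 000 mm⁴.
By symmetry the centroid is at mid-height, ȳ = 160 mm.
Transfer each piece to the centroidal x-axis using Ī + A·d² with d = y − 160:
  bottom flange: d = -155 mm → contributes +57 680 000 mm⁴
  web: d = 0 mm → contributes +36 000 000 mm⁴
  top flange: d = 155 mm → contributes +57 680 000 mm⁴
Total I = 151 360 000 mm⁴.
Radius of gyration: k = √(I/A) = √(151 360 000 / 9 600) = 125.57 mm.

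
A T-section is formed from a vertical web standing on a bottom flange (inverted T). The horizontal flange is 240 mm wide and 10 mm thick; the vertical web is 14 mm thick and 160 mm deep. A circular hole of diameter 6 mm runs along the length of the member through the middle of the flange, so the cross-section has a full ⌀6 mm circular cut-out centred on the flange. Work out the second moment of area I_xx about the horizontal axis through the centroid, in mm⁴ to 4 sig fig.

I_xx ≈ 1.312 × 10⁷ mm⁴

Treat the section as a set of non-overlapping primitives; coordinates are from the bounding-box lower-left.
Flange: 240 × 10, A = 2 400 mm², y = 5 mm, Ī = 20 000 mm⁴.
Web: 14 × 160, A = 2 240 mm², y = 90 mm, Ī = 4 778 667 mm⁴.
Hole (subtracted): ⌀6, A = 28.2743 mm², y = 5 mm, Ī = 63.6173 mm⁴.
Centroid: ȳ = ΣA·y / ΣA = 46.2861 mm.
Transfer each piece to the horizontal axis through the centroid using Ī + A·d² with d = y − 46.2861:
  flange: d = -41.2861 mm → contributes +4 110 894 mm⁴
  web: d = 43.7139 mm → contributes +9 059 101 mm⁴
  hole: d = -41.2861 mm → contributes −48258.3 mm⁴
Total I = 13 121 737 mm⁴.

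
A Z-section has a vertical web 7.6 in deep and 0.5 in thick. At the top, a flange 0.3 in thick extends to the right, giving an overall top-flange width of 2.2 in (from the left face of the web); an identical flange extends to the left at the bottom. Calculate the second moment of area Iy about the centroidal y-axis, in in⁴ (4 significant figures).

Iy ≈ 1.559 in⁴

Break the section into simple shapes (no overlaps), measuring from the bottom-left corner of the bounding box.
Web: 0.5 × 7.6, A = 3.8 in², x = 1.95 in, Ī = 0.0791667 in⁴.
Top flange (beyond web): 1.7 × 0.3, A = 0.51 in², x = 3.05 in, Ī = 0.122825 in⁴.
Bottom flange (beyond web): 1.7 × 0.3, A = 0.51 in², x = 0.85 in, Ī = 0.122825 in⁴.
Centroid: x̄ = ΣA·x / ΣA = 1.95 in.
Transfer each piece to the centroidal y-axis using Ī + A·d² with d = x − 1.95:
  web: d = 0 in → contributes +0.0791667 in⁴
  top flange (beyond web): d = 1.1 in → contributes +0.739925 in⁴
  bottom flange (beyond web): d = -1.1 in → contributes +0.739925 in⁴
Total I = 1.55902 in⁴.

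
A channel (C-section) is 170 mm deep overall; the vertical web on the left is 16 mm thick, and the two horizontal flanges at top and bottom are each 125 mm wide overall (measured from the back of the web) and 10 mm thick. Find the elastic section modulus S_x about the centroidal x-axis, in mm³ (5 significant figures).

S_x ≈ 2.4142 × 10⁵ mm³

Treat the section as a set of non-overlapping primitives; coordinates are from the bounding-box lower-left.
Web: 16 × 170, A = 2 720 mm², y = 85 mm, Ī = 6 550 667 mm⁴.
Top flange (beyond web): 109 × 10, A = 1 090 mm², y = 165 mm, Ī = 9083.333 mm⁴.
Bottom flange (beyond web): 109 × 10, A = 1 090 mm², y = 5 mm, Ī = 9083.333 mm⁴.
By symmetry the centroid is at mid-height, ȳ = 85 mm.
Transfer each piece to the centroidal x-axis using Ī + A·d² with d = y − 85:
  web: d = 0 mm → contributes +6 550 667 mm⁴
  top flange (beyond web): d = 80 mm → contributes +6 985 083 mm⁴
  bottom flange (beyond web): d = -80 mm → contributes +6 985 083 mm⁴
Total I = 20 520 833 mm⁴.
Extreme fibre distance c = 85 mm; S = I/c = 241421.6 mm³.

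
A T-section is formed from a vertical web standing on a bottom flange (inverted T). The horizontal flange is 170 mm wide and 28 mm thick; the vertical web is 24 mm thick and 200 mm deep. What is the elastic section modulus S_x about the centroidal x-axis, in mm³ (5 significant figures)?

S_x ≈ 3.0218 × 10⁵ mm³

Split into non-overlapping primitives; take the origin at the lower-left of the bounding box.
Flange: 170 × 28, A = 4 760 mm², y = 14 mm, Ī = 310986.7 mm⁴.
Web: 24 × 200, A = 4 800 mm², y = 128 mm, Ī = 16 000 000 mm⁴.
Centroid: ȳ = ΣA·y / ΣA = 71.23849 mm.
Transfer each piece to the centroidal x-axis using Ī + A·d² with d = y − 71.23849:
  flange: d = -57.23849 mm → contributes +15 905 914 mm⁴
  web: d = 56.76151 mm → contributes +31 464 969 mm⁴
Total I = 47 370 883 mm⁴.
Extreme fibre distance c = 156.7615 mm; S = I/c = 302184.4 mm³.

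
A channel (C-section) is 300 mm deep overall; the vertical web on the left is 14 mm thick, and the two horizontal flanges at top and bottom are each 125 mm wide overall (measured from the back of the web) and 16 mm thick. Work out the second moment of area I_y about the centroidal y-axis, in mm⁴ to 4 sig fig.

I_y ≈ 1.123 × 10⁷ mm⁴

Treat the section as a set of non-overlapping primitives; coordinates are from the bounding-box lower-left.
Web: 14 × 300, A = 4 200 mm², x = 7 mm, Ī = 68 600 mm⁴.
Top flange (beyond web): 111 × 16, A = 1 776 mm², x = 69.5 mm, Ī = 1 823 508 mm⁴.
Bottom flange (beyond web): 111 × 16, A = 1 776 mm², x = 69.5 mm, Ī = 1 823 508 mm⁴.
Centroid: x̄ = ΣA·x / ΣA = 35.6378 mm.
Transfer each piece to the centroidal y-axis using Ī + A·d² with d = x − 35.6378:
  web: d = -28.6378 mm → contributes +3 513 112 mm⁴
  top flange (beyond web): d = 33.8622 mm → contributes +3 859 959 mm⁴
  bottom flange (beyond web): d = 33.8622 mm → contributes +3 859 959 mm⁴
Total I = 11 233 031 mm⁴.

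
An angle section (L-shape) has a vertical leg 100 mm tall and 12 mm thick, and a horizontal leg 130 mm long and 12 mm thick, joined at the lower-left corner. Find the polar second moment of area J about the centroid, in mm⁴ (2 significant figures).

J ≈ 6.7 × 10⁶ mm⁴

Decompose the section into non-overlapping parts with the origin at the bottom-left of its bounding rectangle.
Vertical leg: 12 × 100, A = 1 200 mm², y = 50 mm, Ī = 1 000 000 mm⁴.
Horizontal leg (remainder): 118 × 12, A = 1 416 mm², y = 6 mm, Ī = 16 992 mm⁴.
Centroid: ȳ = ΣA·y / ΣA = 26.18 mm.
Transfer each piece to the centroidal x-axis using Ī + A·d² with d = y − 26.18:
  vertical leg: d = 23.82 mm → contributes +1 680 672 mm⁴
  horizontal leg (remainder): d = -20.18 mm → contributes +593 832 mm⁴
Total I = 2 274 504 mm⁴.
For the y-axis: x̄ = 41.18 mm.
Repeating about the centroidal y-axis gives I_y = 4 401 744 mm⁴.
Polar second moment: J = I_x + I_y = 6 676 248 mm⁴.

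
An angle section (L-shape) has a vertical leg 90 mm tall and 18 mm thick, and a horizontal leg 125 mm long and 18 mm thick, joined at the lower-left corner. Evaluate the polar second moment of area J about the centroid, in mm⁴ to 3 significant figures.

Treat the section as a set of non-overlapping primitives; coordinates are from the bounding-box lower-left.
Vertical leg: 18 × 90, A = 1 620 mm², y = 45 mm, Ī = 1 093 500 mm⁴.
Horizontal leg (remainder): 107 × 18, A = 1 926 mm², y = 9 mm, Ī = 52 002 mm⁴.
Centroid: ȳ = ΣA·y / ΣA = 25.447 mm.
Transfer each piece to the centroidal x-axis using Ī + A·d² with d = y − 25.447:
  vertical leg: d = 19.553 mm → contributes +1 712 877 mm⁴
  horizontal leg (remainder): d = -16.447 mm → contributes +572 973 mm⁴
Total I = 2 285 850 mm⁴.
For the y-axis: x̄ = 42.947 mm.
Repeating about the centroidal y-axis gives I_y = 5 318 408 mm⁴.
Polar second moment: J = I_x + I_y = 7 604 258 mm⁴.

J ≈ 7.60 × 10⁶ mm⁴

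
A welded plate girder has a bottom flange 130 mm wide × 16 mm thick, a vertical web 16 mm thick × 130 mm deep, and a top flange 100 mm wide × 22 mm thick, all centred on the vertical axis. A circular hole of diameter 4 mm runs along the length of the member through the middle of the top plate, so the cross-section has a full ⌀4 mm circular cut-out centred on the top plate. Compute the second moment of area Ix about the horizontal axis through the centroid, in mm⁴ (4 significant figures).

Treat the section as a set of non-overlapping primitives; coordinates are from the bounding-box lower-left.
Bottom plate: 130 × 16, A = 2 080 mm², y = 8 mm, Ī = 44373.3 mm⁴.
Web plate: 16 × 130, A = 2 080 mm², y = 81 mm, Ī = 2 929 333 mm⁴.
Top plate: 100 × 22, A = 2 200 mm², y = 157 mm, Ī = 88733.3 mm⁴.
Hole (subtracted): ⌀4, A = 12.5664 mm², y = 157 mm, Ī = 12.5664 mm⁴.
Centroid: ȳ = ΣA·y / ΣA = 83.2694 mm.
Transfer each piece to the horizontal axis through the centroid using Ī + A·d² with d = y − 83.2694:
  bottom plate: d = -75.2694 mm → contributes +11 828 582 mm⁴
  web plate: d = -2.26941 mm → contributes +2 940 046 mm⁴
  top plate: d = 73.7306 mm → contributes +12 048 372 mm⁴
  hole: d = 73.7306 mm → contributes −68325.9 mm⁴
Total I = 26 748 673 mm⁴.

Ix ≈ 2.675 × 10⁷ mm⁴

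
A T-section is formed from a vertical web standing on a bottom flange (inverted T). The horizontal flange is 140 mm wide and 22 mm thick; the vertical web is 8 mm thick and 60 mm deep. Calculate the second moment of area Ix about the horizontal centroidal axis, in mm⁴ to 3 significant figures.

Treat the section as a set of non-overlapping primitives; coordinates are from the bounding-box lower-left.
Flange: 140 × 22, A = 3 080 mm², y = 11 mm, Ī = 124 227 mm⁴.
Web: 8 × 60, A = 480 mm², y = 52 mm, Ī = 144 000 mm⁴.
Centroid: ȳ = ΣA·y / ΣA = 16.528 mm.
Transfer each piece to the horizontal centroidal axis using Ī + A·d² with d = y − 16.528:
  flange: d = -5.5281 mm → contributes +218 351 mm⁴
  web: d = 35.472 mm → contributes +747 963 mm⁴
Total I = 966 314 mm⁴.

Ix ≈ 9.66 × 10⁵ mm⁴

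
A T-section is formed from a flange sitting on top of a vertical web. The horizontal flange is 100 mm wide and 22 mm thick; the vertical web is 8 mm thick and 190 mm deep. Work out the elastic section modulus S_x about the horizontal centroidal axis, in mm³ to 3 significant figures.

S_x ≈ 9.36 × 10⁴ mm³

Split into non-overlapping primitives; take the origin at the lower-left of the bounding box.
Flange: 100 × 22, A = 2 200 mm², y = 201 mm, Ī = 88 733 mm⁴.
Web: 8 × 190, A = 1 520 mm², y = 95 mm, Ī = 4 572 667 mm⁴.
Centroid: ȳ = ΣA·y / ΣA = 157.69 mm.
Transfer each piece to the horizontal centroidal axis using Ī + A·d² with d = y − 157.69:
  flange: d = 43.312 mm → contributes +4 215 745 mm⁴
  web: d = -62.688 mm → contributes +10 545 973 mm⁴
Total I = 14 761 718 mm⁴.
Extreme fibre distance c = 157.69 mm; S = I/c = 93 613 mm³.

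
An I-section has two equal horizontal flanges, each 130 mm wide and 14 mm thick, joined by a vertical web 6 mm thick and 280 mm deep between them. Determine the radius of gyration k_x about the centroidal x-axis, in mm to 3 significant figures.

Treat the section as a set of non-overlapping primitives; coordinates are from the bounding-box lower-left.
Bottom flange: 130 × 14, A = 1 820 mm², y = 7 mm, Ī = 29 727 mm⁴.
Web: 6 × 280, A = 1 680 mm², y = 154 mm, Ī = 10 976 000 mm⁴.
Top flange: 130 × 14, A = 1 820 mm², y = 301 mm, Ī = 29 727 mm⁴.
By symmetry the centroid is at mid-height, ȳ = 154 mm.
Transfer each piece to the centroidal x-axis using Ī + A·d² with d = y − 154:
  bottom flange: d = -147 mm → contributes +39 358 107 mm⁴
  web: d = 0 mm → contributes +10 976 000 mm⁴
  top flange: d = 147 mm → contributes +39 358 107 mm⁴
Total I = 89 692 213 mm⁴.
Radius of gyration: k = √(I/A) = √(89 692 213 / 5 320) = 129.84 mm.

k_x ≈ 130 mm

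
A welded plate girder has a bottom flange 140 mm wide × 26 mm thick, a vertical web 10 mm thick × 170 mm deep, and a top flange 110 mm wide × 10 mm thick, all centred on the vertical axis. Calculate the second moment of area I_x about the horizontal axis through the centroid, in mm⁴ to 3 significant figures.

Split into non-overlapping primitives; take the origin at the lower-left of the bounding box.
Bottom plate: 140 × 26, A = 3 640 mm², y = 13 mm, Ī = 205 053 mm⁴.
Web plate: 10 × 170, A = 1 700 mm², y = 111 mm, Ī = 4 094 167 mm⁴.
Top plate: 110 × 10, A = 1 100 mm², y = 201 mm, Ī = 9166.7 mm⁴.
Centroid: ȳ = ΣA·y / ΣA = 70.981 mm.
Transfer each piece to the horizontal axis through the centroid using Ī + A·d² with d = y − 70.981:
  bottom plate: d = -57.981 mm → contributes +12 442 147 mm⁴
  web plate: d = 40.019 mm → contributes +6 816 701 mm⁴
  top plate: d = 130.02 mm → contributes +18 604 496 mm⁴
Total I = 37 863 344 mm⁴.

I_x ≈ 3.79 × 10⁷ mm⁴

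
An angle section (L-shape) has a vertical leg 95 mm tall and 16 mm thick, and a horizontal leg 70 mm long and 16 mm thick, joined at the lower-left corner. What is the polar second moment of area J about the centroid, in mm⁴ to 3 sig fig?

Break the section into simple shapes (no overlaps), measuring from the bottom-left corner of the bounding box.
Vertical leg: 16 × 95, A = 1 520 mm², y = 47.5 mm, Ī = 1 143 167 mm⁴.
Horizontal leg (remainder): 54 × 16, A = 864 mm², y = 8 mm, Ī = 18 432 mm⁴.
Centroid: ȳ = ΣA·y / ΣA = 33.185 mm.
Transfer each piece to the centroidal x-axis using Ī + A·d² with d = y − 33.185:
  vertical leg: d = 14.315 mm → contributes +1 454 663 mm⁴
  horizontal leg (remainder): d = -25.185 mm → contributes +566 435 mm⁴
Total I = 2 021 097 mm⁴.
For the y-axis: x̄ = 20.685 mm.
Repeating about the centroidal y-axis gives I_y = 917 197 mm⁴.
Polar second moment: J = I_x + I_y = 2 938 295 mm⁴.

J ≈ 2.94 × 10⁶ mm⁴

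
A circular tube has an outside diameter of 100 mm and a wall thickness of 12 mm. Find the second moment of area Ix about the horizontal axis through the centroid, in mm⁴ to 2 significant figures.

Ix ≈ 3.3 × 10⁶ mm⁴

Split into non-overlapping primitives; take the origin at the lower-left of the bounding box.
Outer circle: ⌀100, A = 7 854 mm², y = 50 mm, Ī = 4 908 739 mm⁴.
Bore (subtracted): ⌀76, A = 4 536 mm², y = 50 mm, Ī = 1 637 662 mm⁴.
By symmetry the centroid is at mid-height, ȳ = 50 mm.
All pieces are centred on the horizontal axis through the centroid, so I = ΣĪ (holes subtracted) = 3 271 077 mm⁴.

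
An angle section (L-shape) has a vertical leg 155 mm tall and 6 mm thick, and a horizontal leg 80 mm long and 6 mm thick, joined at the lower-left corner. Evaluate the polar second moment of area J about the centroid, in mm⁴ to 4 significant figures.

Decompose the section into non-overlapping parts with the origin at the bottom-left of its bounding rectangle.
Vertical leg: 6 × 155, A = 930 mm², y = 77.5 mm, Ī = 1 861 938 mm⁴.
Horizontal leg (remainder): 74 × 6, A = 444 mm², y = 3 mm, Ī = 1 332 mm⁴.
Centroid: ȳ = ΣA·y / ΣA = 53.4258 mm.
Transfer each piece to the centroidal x-axis using Ī + A·d² with d = y − 53.4258:
  vertical leg: d = 24.0742 mm → contributes +2 400 937 mm⁴
  horizontal leg (remainder): d = -50.4258 mm → contributes +1 130 316 mm⁴
Total I = 3 531 253 mm⁴.
For the y-axis: x̄ = 15.9258 mm.
Repeating about the centroidal y-axis gives I_y = 686 240 mm⁴.
Polar second moment: J = I_x + I_y = 4 217 493 mm⁴.

J ≈ 4.217 × 10⁶ mm⁴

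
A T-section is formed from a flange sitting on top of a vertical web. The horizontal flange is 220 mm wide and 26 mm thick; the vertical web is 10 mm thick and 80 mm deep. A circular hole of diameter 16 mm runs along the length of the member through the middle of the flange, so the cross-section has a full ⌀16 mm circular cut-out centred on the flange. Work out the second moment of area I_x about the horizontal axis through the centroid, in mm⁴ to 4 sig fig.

I_x ≈ 2.708 × 10⁶ mm⁴

Treat the section as a set of non-overlapping primitives; coordinates are from the bounding-box lower-left.
Flange: 220 × 26, A = 5 720 mm², y = 93 mm, Ī = 322 227 mm⁴.
Web: 10 × 80, A = 800 mm², y = 40 mm, Ī = 426 667 mm⁴.
Hole (subtracted): ⌀16, A = 201.062 mm², y = 93 mm, Ī = 3216.99 mm⁴.
Centroid: ȳ = ΣA·y / ΣA = 86.29 mm.
Transfer each piece to the horizontal axis through the centroid using Ī + A·d² with d = y − 86.29:
  flange: d = 6.70999 mm → contributes +579 764 mm⁴
  web: d = -46.29 mm → contributes +2 140 879 mm⁴
  hole: d = 6.70999 mm → contributes −12269.6 mm⁴
Total I = 2 708 373 mm⁴.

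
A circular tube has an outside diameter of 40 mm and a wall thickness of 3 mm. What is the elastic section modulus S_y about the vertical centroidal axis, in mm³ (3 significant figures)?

Split into non-overlapping primitives; take the origin at the lower-left of the bounding box.
Outer circle: ⌀40, A = 1256.6 mm², x = 20 mm, Ī = 125 664 mm⁴.
Bore (subtracted): ⌀34, A = 907.92 mm², x = 20 mm, Ī = 65 597 mm⁴.
By symmetry the centroid is at mid-width, x̄ = 20 mm.
All pieces are centred on the vertical centroidal axis, so I = ΣĪ (holes subtracted) = 60 066 mm⁴.
Extreme fibre distance c = 20 mm; S = I/c = 3003.3 mm³.

S_y ≈ 3000 mm³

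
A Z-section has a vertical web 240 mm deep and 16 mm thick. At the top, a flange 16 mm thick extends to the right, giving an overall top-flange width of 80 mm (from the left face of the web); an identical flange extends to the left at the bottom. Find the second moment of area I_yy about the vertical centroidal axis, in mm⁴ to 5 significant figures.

Split into non-overlapping primitives; take the origin at the lower-left of the bounding box.
Web: 16 × 240, A = 3 840 mm², x = 72 mm, Ī = 81 920 mm⁴.
Top flange (beyond web): 64 × 16, A = 1 024 mm², x = 112 mm, Ī = 349525.3 mm⁴.
Bottom flange (beyond web): 64 × 16, A = 1 024 mm², x = 32 mm, Ī = 349525.3 mm⁴.
Centroid: x̄ = ΣA·x / ΣA = 72 mm.
Transfer each piece to the vertical centroidal axis using Ī + A·d² with d = x − 72:
  web: d = 0 mm → contributes +81 920 mm⁴
  top flange (beyond web): d = 40 mm → contributes +1 987 925 mm⁴
  bottom flange (beyond web): d = -40 mm → contributes +1 987 925 mm⁴
Total I = 4 057 771 mm⁴.

I_yy ≈ 4.0578 × 10⁶ mm⁴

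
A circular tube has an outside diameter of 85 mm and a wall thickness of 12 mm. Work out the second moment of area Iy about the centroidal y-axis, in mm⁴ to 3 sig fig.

Treat the section as a set of non-overlapping primitives; coordinates are from the bounding-box lower-left.
Outer circle: ⌀85, A = 5674.5 mm², x = 42.5 mm, Ī = 2 562 392 mm⁴.
Bore (subtracted): ⌀61, A = 2922.5 mm², x = 42.5 mm, Ī = 679 656 mm⁴.
By symmetry the centroid is at mid-width, x̄ = 42.5 mm.
All pieces are centred on the centroidal y-axis, so I = ΣĪ (holes subtracted) = 1 882 736 mm⁴.

Iy ≈ 1.88 × 10⁶ mm⁴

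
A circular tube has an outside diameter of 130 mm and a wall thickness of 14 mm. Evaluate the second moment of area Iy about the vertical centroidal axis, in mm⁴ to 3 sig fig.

Decompose the section into non-overlapping parts with the origin at the bottom-left of its bounding rectangle.
Outer circle: ⌀130, A = 13 273 mm², x = 65 mm, Ī = 14 019 848 mm⁴.
Bore (subtracted): ⌀102, A = 8171.3 mm², x = 65 mm, Ī = 5 313 376 mm⁴.
By symmetry the centroid is at mid-width, x̄ = 65 mm.
All pieces are centred on the vertical centroidal axis, so I = ΣĪ (holes subtracted) = 8 706 472 mm⁴.

Iy ≈ 8.71 × 10⁶ mm⁴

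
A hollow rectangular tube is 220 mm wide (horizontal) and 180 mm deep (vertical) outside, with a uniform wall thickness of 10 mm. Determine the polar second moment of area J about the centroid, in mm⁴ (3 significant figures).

J ≈ 9.17 × 10⁷ mm⁴

Decompose the section into non-overlapping parts with the origin at the bottom-left of its bounding rectangle.
Outer rectangle: 220 × 180, A = 39 600 mm², y = 90 mm, Ī = 106 920 000 mm⁴.
Inner void (subtracted): 200 × 160, A = 32 000 mm², y = 90 mm, Ī = 68 266 667 mm⁴.
By symmetry the centroid is at mid-height, ȳ = 90 mm.
All pieces are centred on the centroidal x-axis, so I = ΣĪ (holes subtracted) = 38 653 333 mm⁴.
Repeating about the centroidal y-axis gives I_y = 53 053 333 mm⁴.
Polar second moment: J = I_x + I_y = 91 706 667 mm⁴.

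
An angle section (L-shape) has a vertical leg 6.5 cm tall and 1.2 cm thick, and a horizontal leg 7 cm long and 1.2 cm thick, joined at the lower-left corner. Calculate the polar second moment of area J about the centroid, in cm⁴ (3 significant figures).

J ≈ 120 cm⁴

Treat the section as a set of non-overlapping primitives; coordinates are from the bounding-box lower-left.
Vertical leg: 1.2 × 6.5, A = 7.8 cm², y = 3.25 cm, Ī = 27.463 cm⁴.
Horizontal leg (remainder): 5.8 × 1.2, A = 6.96 cm², y = 0.6 cm, Ī = 0.8352 cm⁴.
Centroid: ȳ = ΣA·y / ΣA = 2.0004 cm.
Transfer each piece to the centroidal x-axis using Ī + A·d² with d = y − 2.0004:
  vertical leg: d = 1.2496 cm → contributes +39.642 cm⁴
  horizontal leg (remainder): d = -1.4004 cm → contributes +14.485 cm⁴
Total I = 54.127 cm⁴.
For the y-axis: x̄ = 2.2504 cm.
Repeating about the centroidal y-axis gives I_y = 65.503 cm⁴.
Polar second moment: J = I_x + I_y = 119.63 cm⁴.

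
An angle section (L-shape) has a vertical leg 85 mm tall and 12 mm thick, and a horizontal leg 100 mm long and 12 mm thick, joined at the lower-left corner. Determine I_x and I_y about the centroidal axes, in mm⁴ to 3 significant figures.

I_x ≈ 1.32 × 10⁶ mm⁴, I_y ≈ 1.99 × 10⁶ mm⁴

Break the section into simple shapes (no overlaps), measuring from the bottom-left corner of the bounding box.
Vertical leg: 12 × 85, A = 1 020 mm², y = 42.5 mm, Ī = 614 125 mm⁴.
Horizontal leg (remainder): 88 × 12, A = 1 056 mm², y = 6 mm, Ī = 12 672 mm⁴.
Centroid: ȳ = ΣA·y / ΣA = 23.934 mm.
Transfer each piece to the centroidal x-axis using Ī + A·d² with d = y − 23.934:
  vertical leg: d = 18.566 mm → contributes +965 733 mm⁴
  horizontal leg (remainder): d = -17.934 mm → contributes +352 294 mm⁴
Total I = 1 318 027 mm⁴.
For the y-axis: x̄ = 31.434 mm.
Repeating about the centroidal y-axis gives I_y = 1 990 822 mm⁴.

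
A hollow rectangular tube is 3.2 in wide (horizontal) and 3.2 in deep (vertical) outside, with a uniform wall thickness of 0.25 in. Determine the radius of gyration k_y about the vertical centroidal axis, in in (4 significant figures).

Break the section into simple shapes (no overlaps), measuring from the bottom-left corner of the bounding box.
Outer rectangle: 3.2 × 3.2, A = 10.24 in², x = 1.6 in, Ī = 8.73813 in⁴.
Inner void (subtracted): 2.7 × 2.7, A = 7.29 in², x = 1.6 in, Ī = 4.42868 in⁴.
By symmetry the centroid is at mid-width, x̄ = 1.6 in.
All pieces are centred on the vertical centroidal axis, so I = ΣĪ (holes subtracted) = 4.30946 in⁴.
Radius of gyration: k = √(I/A) = √(4.30946 / 2.95) = 1.20865 in.

k_y ≈ 1.209 in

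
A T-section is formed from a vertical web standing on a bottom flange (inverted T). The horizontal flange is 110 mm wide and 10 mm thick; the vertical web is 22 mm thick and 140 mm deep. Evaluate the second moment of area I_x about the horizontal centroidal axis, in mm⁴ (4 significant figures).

Split into non-overlapping primitives; take the origin at the lower-left of the bounding box.
Flange: 110 × 10, A = 1 100 mm², y = 5 mm, Ī = 9166.67 mm⁴.
Web: 22 × 140, A = 3 080 mm², y = 80 mm, Ī = 5 030 667 mm⁴.
Centroid: ȳ = ΣA·y / ΣA = 60.2632 mm.
Transfer each piece to the horizontal centroidal axis using Ī + A·d² with d = y − 60.2632:
  flange: d = -55.2632 mm → contributes +3 368 585 mm⁴
  web: d = 19.7368 mm → contributes +6 230 459 mm⁴
Total I = 9 599 044 mm⁴.

I_x ≈ 9.599 × 10⁶ mm⁴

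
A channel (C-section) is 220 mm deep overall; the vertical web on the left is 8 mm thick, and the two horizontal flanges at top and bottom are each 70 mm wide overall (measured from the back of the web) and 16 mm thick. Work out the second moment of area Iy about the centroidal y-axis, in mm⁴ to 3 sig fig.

Iy ≈ 1.79 × 10⁶ mm⁴

Treat the section as a set of non-overlapping primitives; coordinates are from the bounding-box lower-left.
Web: 8 × 220, A = 1 760 mm², x = 4 mm, Ī = 9386.7 mm⁴.
Top flange (beyond web): 62 × 16, A = 992 mm², x = 39 mm, Ī = 317 771 mm⁴.
Bottom flange (beyond web): 62 × 16, A = 992 mm², x = 39 mm, Ī = 317 771 mm⁴.
Centroid: x̄ = ΣA·x / ΣA = 22.547 mm.
Transfer each piece to the centroidal y-axis using Ī + A·d² with d = x − 22.547:
  web: d = -18.547 mm → contributes +614 812 mm⁴
  top flange (beyond web): d = 16.453 mm → contributes +586 306 mm⁴
  bottom flange (beyond web): d = 16.453 mm → contributes +586 306 mm⁴
Total I = 1 787 424 mm⁴.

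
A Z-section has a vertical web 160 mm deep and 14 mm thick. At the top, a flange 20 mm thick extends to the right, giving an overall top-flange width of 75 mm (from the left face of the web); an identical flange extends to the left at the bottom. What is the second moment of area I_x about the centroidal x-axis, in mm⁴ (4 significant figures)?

I_x ≈ 1.682 × 10⁷ mm⁴

Break the section into simple shapes (no overlaps), measuring from the bottom-left corner of the bounding box.
Web: 14 × 160, A = 2 240 mm², y = 80 mm, Ī = 4 778 667 mm⁴.
Top flange (beyond web): 61 × 20, A = 1 220 mm², y = 150 mm, Ī = 40666.7 mm⁴.
Bottom flange (beyond web): 61 × 20, A = 1 220 mm², y = 10 mm, Ī = 40666.7 mm⁴.
Centroid: ȳ = ΣA·y / ΣA = 80 mm.
Transfer each piece to the centroidal x-axis using Ī + A·d² with d = y − 80:
  web: d = 0 mm → contributes +4 778 667 mm⁴
  top flange (beyond web): d = 70 mm → contributes +6 018 667 mm⁴
  bottom flange (beyond web): d = -70 mm → contributes +6 018 667 mm⁴
Total I = 16 816 000 mm⁴.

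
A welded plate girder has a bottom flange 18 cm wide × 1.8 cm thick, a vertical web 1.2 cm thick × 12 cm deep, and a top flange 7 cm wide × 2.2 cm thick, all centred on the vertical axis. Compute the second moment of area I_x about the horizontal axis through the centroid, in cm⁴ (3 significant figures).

I_x ≈ 2300 cm⁴

Split into non-overlapping primitives; take the origin at the lower-left of the bounding box.
Bottom plate: 18 × 1.8, A = 32.4 cm², y = 0.9 cm, Ī = 8.748 cm⁴.
Web plate: 1.2 × 12, A = 14.4 cm², y = 7.8 cm, Ī = 172.8 cm⁴.
Top plate: 7 × 2.2, A = 15.4 cm², y = 14.9 cm, Ī = 6.2113 cm⁴.
Centroid: ȳ = ΣA·y / ΣA = 5.9637 cm.
Transfer each piece to the horizontal axis through the centroid using Ī + A·d² with d = y − 5.9637:
  bottom plate: d = -5.0637 cm → contributes +839.51 cm⁴
  web plate: d = 1.8363 cm → contributes +221.36 cm⁴
  top plate: d = 8.9363 cm → contributes +1 236 cm⁴
Total I = 2296.9 cm⁴.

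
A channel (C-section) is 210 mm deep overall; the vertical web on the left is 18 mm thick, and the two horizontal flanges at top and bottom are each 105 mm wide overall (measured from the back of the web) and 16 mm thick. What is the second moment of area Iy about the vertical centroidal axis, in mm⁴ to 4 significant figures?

Iy ≈ 6.277 × 10⁶ mm⁴

Treat the section as a set of non-overlapping primitives; coordinates are from the bounding-box lower-left.
Web: 18 × 210, A = 3 780 mm², x = 9 mm, Ī = 102 060 mm⁴.
Top flange (beyond web): 87 × 16, A = 1 392 mm², x = 61.5 mm, Ī = 878 004 mm⁴.
Bottom flange (beyond web): 87 × 16, A = 1 392 mm², x = 61.5 mm, Ī = 878 004 mm⁴.
Centroid: x̄ = ΣA·x / ΣA = 31.2669 mm.
Transfer each piece to the vertical centroidal axis using Ī + A·d² with d = x − 31.2669:
  web: d = -22.2669 mm → contributes +1 976 242 mm⁴
  top flange (beyond web): d = 30.2331 mm → contributes +2 150 347 mm⁴
  bottom flange (beyond web): d = 30.2331 mm → contributes +2 150 347 mm⁴
Total I = 6 276 936 mm⁴.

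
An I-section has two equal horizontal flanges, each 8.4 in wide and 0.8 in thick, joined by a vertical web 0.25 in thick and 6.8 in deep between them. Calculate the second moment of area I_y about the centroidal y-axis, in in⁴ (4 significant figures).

I_y ≈ 79.04 in⁴

Treat the section as a set of non-overlapping primitives; coordinates are from the bounding-box lower-left.
Bottom flange: 8.4 × 0.8, A = 6.72 in², x = 4.2 in, Ī = 39.5136 in⁴.
Web: 0.25 × 6.8, A = 1.7 in², x = 4.2 in, Ī = 0.00885417 in⁴.
Top flange: 8.4 × 0.8, A = 6.72 in², x = 4.2 in, Ī = 39.5136 in⁴.
By symmetry the centroid is at mid-width, x̄ = 4.2 in.
All pieces are centred on the centroidal y-axis, so I = ΣĪ = 79.0361 in⁴.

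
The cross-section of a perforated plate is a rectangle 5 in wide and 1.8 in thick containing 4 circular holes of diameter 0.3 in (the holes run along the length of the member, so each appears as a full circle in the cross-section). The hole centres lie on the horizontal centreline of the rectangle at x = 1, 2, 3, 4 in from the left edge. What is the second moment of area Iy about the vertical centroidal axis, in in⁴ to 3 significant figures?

Iy ≈ 18.4 in⁴

Treat the section as a set of non-overlapping primitives; coordinates are from the bounding-box lower-left.
Plate: 5 × 1.8, A = 9 in², x = 2.5 in, Ī = 18.75 in⁴.
Hole 1 (subtracted): ⌀0.3, A = 0.070686 in², x = 1 in, Ī = 0.00039761 in⁴.
Hole 2 (subtracted): ⌀0.3, A = 0.070686 in², x = 2 in, Ī = 0.00039761 in⁴.
Hole 3 (subtracted): ⌀0.3, A = 0.070686 in², x = 3 in, Ī = 0.00039761 in⁴.
Hole 4 (subtracted): ⌀0.3, A = 0.070686 in², x = 4 in, Ī = 0.00039761 in⁴.
By symmetry the centroid is at mid-width, x̄ = 2.5 in.
Transfer each piece to the vertical centroidal axis using Ī + A·d² with d = x − 2.5:
  plate: d = 0 in → contributes +18.75 in⁴
  hole 1: d = -1.5 in → contributes −0.15944 in⁴
  hole 2: d = -0.5 in → contributes −0.018069 in⁴
  hole 3: d = 0.5 in → contributes −0.018069 in⁴
  hole 4: d = 1.5 in → contributes −0.15944 in⁴
Total I = 18.395 in⁴.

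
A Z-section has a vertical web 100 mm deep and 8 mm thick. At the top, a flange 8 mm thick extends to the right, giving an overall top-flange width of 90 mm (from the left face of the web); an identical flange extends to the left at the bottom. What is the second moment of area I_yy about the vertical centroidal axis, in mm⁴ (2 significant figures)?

Split into non-overlapping primitives; take the origin at the lower-left of the bounding box.
Web: 8 × 100, A = 800 mm², x = 86 mm, Ī = 4 267 mm⁴.
Top flange (beyond web): 82 × 8, A = 656 mm², x = 131 mm, Ī = 367 579 mm⁴.
Bottom flange (beyond web): 82 × 8, A = 656 mm², x = 41 mm, Ī = 367 579 mm⁴.
Centroid: x̄ = ΣA·x / ΣA = 86 mm.
Transfer each piece to the vertical centroidal axis using Ī + A·d² with d = x − 86:
  web: d = 0 mm → contributes +4 267 mm⁴
  top flange (beyond web): d = 45 mm → contributes +1 695 979 mm⁴
  bottom flange (beyond web): d = -45 mm → contributes +1 695 979 mm⁴
Total I = 3 396 224 mm⁴.

I_yy ≈ 3.4 × 10⁶ mm⁴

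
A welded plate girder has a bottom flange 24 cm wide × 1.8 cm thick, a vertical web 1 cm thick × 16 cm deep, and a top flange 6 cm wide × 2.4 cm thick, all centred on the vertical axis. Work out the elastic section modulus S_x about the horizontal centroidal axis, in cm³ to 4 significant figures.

Break the section into simple shapes (no overlaps), measuring from the bottom-left corner of the bounding box.
Bottom plate: 24 × 1.8, A = 43.2 cm², y = 0.9 cm, Ī = 11.664 cm⁴.
Web plate: 1 × 16, A = 16 cm², y = 9.8 cm, Ī = 341.333 cm⁴.
Top plate: 6 × 2.4, A = 14.4 cm², y = 19 cm, Ī = 6.912 cm⁴.
Centroid: ȳ = ΣA·y / ΣA = 6.37609 cm.
Transfer each piece to the horizontal centroidal axis using Ī + A·d² with d = y − 6.37609:
  bottom plate: d = -5.47609 cm → contributes +1307.13 cm⁴
  web plate: d = 3.42391 cm → contributes +528.904 cm⁴
  top plate: d = 12.6239 cm → contributes +2301.74 cm⁴
Total I = 4137.77 cm⁴.
Extreme fibre distance c = 13.8239 cm; S = I/c = 299.32 cm³.

S_x ≈ 299.3 cm³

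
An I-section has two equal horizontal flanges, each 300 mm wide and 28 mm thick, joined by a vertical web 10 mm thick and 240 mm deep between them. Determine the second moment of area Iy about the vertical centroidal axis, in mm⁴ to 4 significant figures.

Iy ≈ 1.260 × 10⁸ mm⁴

Split into non-overlapping primitives; take the origin at the lower-left of the bounding box.
Bottom flange: 300 × 28, A = 8 400 mm², x = 150 mm, Ī = 63 000 000 mm⁴.
Web: 10 × 240, A = 2 400 mm², x = 150 mm, Ī = 20 000 mm⁴.
Top flange: 300 × 28, A = 8 400 mm², x = 150 mm, Ī = 63 000 000 mm⁴.
By symmetry the centroid is at mid-width, x̄ = 150 mm.
All pieces are centred on the vertical centroidal axis, so I = ΣĪ = 126 020 000 mm⁴.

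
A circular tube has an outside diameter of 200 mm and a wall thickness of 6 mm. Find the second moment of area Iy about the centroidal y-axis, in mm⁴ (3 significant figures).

Iy ≈ 1.72 × 10⁷ mm⁴

Treat the section as a set of non-overlapping primitives; coordinates are from the bounding-box lower-left.
Outer circle: ⌀200, A = 31 416 mm², x = 100 mm, Ī = 78 539 816 mm⁴.
Bore (subtracted): ⌀188, A = 27 759 mm², x = 100 mm, Ī = 61 319 880 mm⁴.
By symmetry the centroid is at mid-width, x̄ = 100 mm.
All pieces are centred on the centroidal y-axis, so I = ΣĪ (holes subtracted) = 17 219 936 mm⁴.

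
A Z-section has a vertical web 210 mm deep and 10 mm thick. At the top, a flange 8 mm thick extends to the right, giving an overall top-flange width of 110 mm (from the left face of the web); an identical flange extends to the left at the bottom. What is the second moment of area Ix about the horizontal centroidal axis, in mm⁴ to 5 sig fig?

Ix ≈ 2.4048 × 10⁷ mm⁴

Decompose the section into non-overlapping parts with the origin at the bottom-left of its bounding rectangle.
Web: 10 × 210, A = 2 100 mm², y = 105 mm, Ī = 7 717 500 mm⁴.
Top flange (beyond web): 100 × 8, A = 800 mm², y = 206 mm, Ī = 4266.667 mm⁴.
Bottom flange (beyond web): 100 × 8, A = 800 mm², y = 4 mm, Ī = 4266.667 mm⁴.
Centroid: ȳ = ΣA·y / ΣA = 105 mm.
Transfer each piece to the horizontal centroidal axis using Ī + A·d² with d = y − 105:
  web: d = 0 mm → contributes +7 717 500 mm⁴
  top flange (beyond web): d = 101 mm → contributes +8 165 067 mm⁴
  bottom flange (beyond web): d = -101 mm → contributes +8 165 067 mm⁴
Total I = 24 047 633 mm⁴.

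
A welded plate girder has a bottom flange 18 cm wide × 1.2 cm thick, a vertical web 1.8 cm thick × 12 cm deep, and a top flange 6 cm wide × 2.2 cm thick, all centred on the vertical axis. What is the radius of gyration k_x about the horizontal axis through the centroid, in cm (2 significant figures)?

k_x ≈ 5.7 cm

Split into non-overlapping primitives; take the origin at the lower-left of the bounding box.
Bottom plate: 18 × 1.2, A = 21.6 cm², y = 0.6 cm, Ī = 2.592 cm⁴.
Web plate: 1.8 × 12, A = 21.6 cm², y = 7.2 cm, Ī = 259.2 cm⁴.
Top plate: 6 × 2.2, A = 13.2 cm², y = 14.3 cm, Ī = 5.324 cm⁴.
Centroid: ȳ = ΣA·y / ΣA = 6.334 cm.
Transfer each piece to the horizontal axis through the centroid using Ī + A·d² with d = y − 6.334:
  bottom plate: d = -5.734 cm → contributes +712.8 cm⁴
  web plate: d = 0.866 cm → contributes +275.4 cm⁴
  top plate: d = 7.966 cm → contributes +842.9 cm⁴
Total I = 1 831 cm⁴.
Radius of gyration: k = √(I/A) = √(1 831 / 56.4) = 5.698 cm.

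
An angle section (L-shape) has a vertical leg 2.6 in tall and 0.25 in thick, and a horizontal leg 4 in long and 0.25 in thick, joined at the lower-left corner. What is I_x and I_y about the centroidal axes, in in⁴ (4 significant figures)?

I_x ≈ 0.9010 in⁴, I_y ≈ 2.637 in⁴

Treat the section as a set of non-overlapping primitives; coordinates are from the bounding-box lower-left.
Vertical leg: 0.25 × 2.6, A = 0.65 in², y = 1.3 in, Ī = 0.366167 in⁴.
Horizontal leg (remainder): 3.75 × 0.25, A = 0.9375 in², y = 0.125 in, Ī = 0.00488281 in⁴.
Centroid: ȳ = ΣA·y / ΣA = 0.606102 in.
Transfer each piece to the centroidal x-axis using Ī + A·d² with d = y − 0.606102:
  vertical leg: d = 0.693898 in → contributes +0.679138 in⁴
  horizontal leg (remainder): d = -0.481102 in → contributes +0.221876 in⁴
Total I = 0.901014 in⁴.
For the y-axis: x̄ = 1.3061 in.
Repeating about the centroidal y-axis gives I_y = 2.63745 in⁴.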